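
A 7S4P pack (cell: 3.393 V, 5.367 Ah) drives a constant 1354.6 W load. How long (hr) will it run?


Step 1: E_pack = Ns * V_cell * Np * C_cell = 7 * 3.393 * 4 * 5.367 = 509.89 Wh
Step 2: t = E_pack / P = 509.89 / 1354.6 = 0.3764 hr

0.3764 hr


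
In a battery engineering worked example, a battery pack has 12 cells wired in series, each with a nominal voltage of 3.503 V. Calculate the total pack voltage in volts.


Series voltages add: 12 * 3.503 V = 42.036 V

42.036 V


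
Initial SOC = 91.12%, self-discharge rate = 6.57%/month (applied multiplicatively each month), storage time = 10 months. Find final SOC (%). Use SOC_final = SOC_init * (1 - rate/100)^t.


decay = (1 - 6.57/100)^10 = 0.50683
SOC_final = 91.12 * 0.50683 = 46.18%

46.18%


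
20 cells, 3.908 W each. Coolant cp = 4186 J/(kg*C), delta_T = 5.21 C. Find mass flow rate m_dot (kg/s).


Q_total = 20 * 3.908 = 78.16 W
m_dot = Q_total / (cp * dT) = 78.16 / (4186 * 5.21) = 0.003584 kg/s

0.003584 kg/s


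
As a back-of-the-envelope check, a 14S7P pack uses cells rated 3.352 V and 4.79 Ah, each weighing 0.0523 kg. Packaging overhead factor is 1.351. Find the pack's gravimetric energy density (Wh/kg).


Step 1: V_pack = 14 * 3.352 = 46.928 V
Step 2: C_pack = 7 * 4.79 = 33.53 Ah
Step 3: E_pack = V_pack * C_pack = 46.928 * 33.53 = 1573.5 Wh
Step 4: m_pack = 14 * 7 * 0.0523 * 1.351 = 6.9244 kg
Step 5: ED = E_pack / m_pack = 1573.5 / 6.9244 = 227.2 Wh/kg

227.2 Wh/kg


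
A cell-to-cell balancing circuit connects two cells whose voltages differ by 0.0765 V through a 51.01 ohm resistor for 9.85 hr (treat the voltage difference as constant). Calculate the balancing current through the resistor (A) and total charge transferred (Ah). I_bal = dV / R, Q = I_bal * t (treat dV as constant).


I_bal = dV / R = 0.0765 / 51.01 = 0.0014997 A
Q = I_bal * t = 0.0014997 * 9.85 = 0.01477 Ah

I=0.0014997 A, Q=0.01477 Ah


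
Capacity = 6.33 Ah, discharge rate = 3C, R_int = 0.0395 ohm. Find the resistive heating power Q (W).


Step 1: I = C_rate * capacity = 3 * 6.33 = 18.99 A
Step 2: Q = I^2 * R = 18.99^2 * 0.0395 = 360.62 * 0.0395 = 14.24 W

14.24 W


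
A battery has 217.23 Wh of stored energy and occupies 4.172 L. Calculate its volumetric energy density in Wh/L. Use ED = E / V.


ED = E / V = 217.23 / 4.172 = 52.07 Wh/L

52.07 Wh/L


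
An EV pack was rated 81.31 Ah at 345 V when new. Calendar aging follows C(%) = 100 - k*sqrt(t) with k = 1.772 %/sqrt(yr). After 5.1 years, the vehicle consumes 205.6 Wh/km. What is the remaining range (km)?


Step 1: capacity retention = 100 - 1.772 * sqrt(5.1) = 100 - 1.772 * 2.2583 = 95.998%
Step 2: C_now = 81.31 * 95.998/100 = 78.056 Ah
Step 3: E_pack = V * C_now = 345 * 78.056 = 26929 Wh
Step 4: range = E_pack / consumption = 26929 / 205.6 = 131.0 km

131.0 km


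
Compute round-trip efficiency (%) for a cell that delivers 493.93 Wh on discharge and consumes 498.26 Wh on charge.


eta_e = E_dis / E_chg * 100 = 493.93 / 498.26 * 100 = 99.13%

99.13%


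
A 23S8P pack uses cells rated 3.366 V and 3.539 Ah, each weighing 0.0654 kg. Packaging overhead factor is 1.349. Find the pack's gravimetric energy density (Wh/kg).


Step 1: V_pack = 23 * 3.366 = 77.418 V
Step 2: C_pack = 8 * 3.539 = 28.312 Ah
Step 3: E_pack = V_pack * C_pack = 77.418 * 28.312 = 2191.9 Wh
Step 4: m_pack = 23 * 8 * 0.0654 * 1.349 = 16.233 kg
Step 5: ED = E_pack / m_pack = 2191.9 / 16.233 = 135.0 Wh/kg

135.0 Wh/kg


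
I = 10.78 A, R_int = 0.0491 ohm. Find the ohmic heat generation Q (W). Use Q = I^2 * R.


Q = I^2 * R = 10.78^2 * 0.0491 = 5.706 W

5.706 W


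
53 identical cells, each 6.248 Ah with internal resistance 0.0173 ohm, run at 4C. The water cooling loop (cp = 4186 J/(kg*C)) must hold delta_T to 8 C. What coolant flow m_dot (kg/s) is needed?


Step 1: I = 4 * 6.248 = 24.992 A
Step 2: Q_cell = I^2 * R = 24.992^2 * 0.0173 = 10.806 W
Step 3: Q_total = 53 * 10.806 = 572.72 W
Step 4: m_dot = Q_total / (cp * dT) = 572.72 / (4186 * 8) = 0.01710 kg/s

0.01710 kg/s


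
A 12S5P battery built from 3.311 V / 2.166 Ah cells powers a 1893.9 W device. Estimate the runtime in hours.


Step 1: E_pack = Ns * V_cell * Np * C_cell = 12 * 3.311 * 5 * 2.166 = 430.3 Wh
Step 2: t = E_pack / P = 430.3 / 1893.9 = 0.2272 hr

0.2272 hr


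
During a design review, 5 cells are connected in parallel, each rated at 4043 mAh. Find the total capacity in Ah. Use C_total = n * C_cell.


Convert: C_cell = 4043 mAh = 4.043 Ah
C_total = 5 * 4.043 = 20.215 Ah

20.215 Ah


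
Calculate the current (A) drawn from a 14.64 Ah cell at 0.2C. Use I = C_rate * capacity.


I = C_rate * capacity = 0.2 * 14.64 = 2.928 A

2.928 A


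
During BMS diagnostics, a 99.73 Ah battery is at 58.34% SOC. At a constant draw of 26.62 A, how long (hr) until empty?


Step 1: remaining = SOC/100 * C_total = 58.34/100 * 99.73 = 58.182 Ah
Step 2: t = remaining / I = 58.182 / 26.62 = 2.186 hr

2.186 hr


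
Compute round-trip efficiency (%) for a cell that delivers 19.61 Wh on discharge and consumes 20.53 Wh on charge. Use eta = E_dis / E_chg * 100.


Round-trip efficiency = 19.61/20.53 * 100% = 95.52%

95.52%


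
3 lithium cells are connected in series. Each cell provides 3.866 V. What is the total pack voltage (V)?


Series voltages add: 3 * 3.866 V = 11.598 V

11.598 V


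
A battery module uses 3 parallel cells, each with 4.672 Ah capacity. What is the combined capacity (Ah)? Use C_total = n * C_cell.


Parallel capacities add: 3 * 4.672 Ah = 14.016 Ah

14.016 Ah


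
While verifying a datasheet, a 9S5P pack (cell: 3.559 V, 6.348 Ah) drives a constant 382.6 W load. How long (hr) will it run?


Step 1: E_pack = Ns * V_cell * Np * C_cell = 9 * 3.559 * 5 * 6.348 = 1016.7 Wh
Step 2: t = E_pack / P = 1016.7 / 382.6 = 2.657 hr

2.657 hr


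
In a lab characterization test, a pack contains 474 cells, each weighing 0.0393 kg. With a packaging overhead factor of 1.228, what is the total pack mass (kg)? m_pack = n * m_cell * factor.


m_pack = n * m_cell * overhead = 474 * 0.0393 * 1.228 = 22.88 kg

22.88 kg


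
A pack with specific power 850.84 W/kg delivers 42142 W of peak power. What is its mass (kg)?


m = P / SP = 42142 / 850.84 = 49.53 kg

49.53 kg


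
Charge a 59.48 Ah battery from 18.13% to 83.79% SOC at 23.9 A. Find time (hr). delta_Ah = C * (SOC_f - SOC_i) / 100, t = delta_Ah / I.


delta_Ah = 59.48 * (83.79 - 18.13) / 100 = 39.055 Ah
t = delta_Ah / I = 39.055 / 23.9 = 1.634 hr

1.634 hr


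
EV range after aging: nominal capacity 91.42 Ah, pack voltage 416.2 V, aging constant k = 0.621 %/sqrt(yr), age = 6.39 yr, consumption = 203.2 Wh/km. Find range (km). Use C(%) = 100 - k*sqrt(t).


Step 1: capacity retention = 100 - 0.621 * sqrt(6.39) = 100 - 0.621 * 2.5278 = 98.43%
Step 2: C_now = 91.42 * 98.43/100 = 89.985 Ah
Step 3: E_pack = V * C_now = 416.2 * 89.985 = 37452 Wh
Step 4: range = E_pack / consumption = 37452 / 203.2 = 184.3 km

184.3 km


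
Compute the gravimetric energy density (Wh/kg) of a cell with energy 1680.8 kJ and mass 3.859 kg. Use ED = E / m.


Convert: E = 1680.8 kJ = 466.89 Wh
ED = E / m = 466.89 / 3.859 = 121.0 Wh/kg

121.0 Wh/kg


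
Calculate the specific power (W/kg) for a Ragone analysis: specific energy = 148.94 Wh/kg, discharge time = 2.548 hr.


Specific power = 148.94 Wh/kg / 2.548 hr = 58.45 W/kg

58.45 W/kg


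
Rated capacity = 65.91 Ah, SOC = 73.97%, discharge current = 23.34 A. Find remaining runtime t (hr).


Step 1: remaining = SOC/100 * C_total = 73.97/100 * 65.91 = 48.754 Ah
Step 2: t = remaining / I = 48.754 / 23.34 = 2.089 hr

2.089 hr


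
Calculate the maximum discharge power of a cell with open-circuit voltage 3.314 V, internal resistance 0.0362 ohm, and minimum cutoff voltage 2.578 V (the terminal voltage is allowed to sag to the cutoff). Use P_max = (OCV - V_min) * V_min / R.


P_max = (OCV - V_min) * V_min / R = (3.314 - 2.578) * 2.578 / 0.0362 = 0.736 * 2.578 / 0.0362 = 52.41 W

52.41 W


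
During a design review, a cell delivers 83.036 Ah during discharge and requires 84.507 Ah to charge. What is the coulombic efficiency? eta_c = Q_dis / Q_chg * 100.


eta_c = Q_dis / Q_chg * 100 = 83.036 / 84.507 * 100 = 98.26%

98.26%


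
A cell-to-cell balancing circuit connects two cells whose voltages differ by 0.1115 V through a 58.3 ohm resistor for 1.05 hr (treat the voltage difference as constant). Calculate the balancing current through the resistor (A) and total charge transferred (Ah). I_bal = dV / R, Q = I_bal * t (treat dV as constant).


I_bal = dV / R = 0.1115 / 58.3 = 0.0019125 A
Q = I_bal * t = 0.0019125 * 1.05 = 0.002008 Ah

I=0.0019125 A, Q=0.002008 Ah


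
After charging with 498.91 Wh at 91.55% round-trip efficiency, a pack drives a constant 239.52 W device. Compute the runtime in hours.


Step 1: E_discharge = eta/100 * E_charge = 91.55/100 * 498.91 = 456.75 Wh
Step 2: t = E_discharge / P = 456.75 / 239.52 = 1.907 hr

1.907 hr


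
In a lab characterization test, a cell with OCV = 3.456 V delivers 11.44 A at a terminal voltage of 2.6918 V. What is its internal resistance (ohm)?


R = (OCV - V) / I = (3.456 - 2.6918) / 11.44 = 0.06680 ohm

0.06680 ohm


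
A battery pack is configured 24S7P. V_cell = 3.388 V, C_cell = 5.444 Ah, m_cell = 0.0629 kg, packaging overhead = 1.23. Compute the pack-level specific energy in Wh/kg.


Step 1: V_pack = 24 * 3.388 = 81.312 V
Step 2: C_pack = 7 * 5.444 = 38.108 Ah
Step 3: E_pack = V_pack * C_pack = 81.312 * 38.108 = 3098.6 Wh
Step 4: m_pack = 24 * 7 * 0.0629 * 1.23 = 12.998 kg
Step 5: ED = E_pack / m_pack = 3098.6 / 12.998 = 238.4 Wh/kg

238.4 Wh/kg


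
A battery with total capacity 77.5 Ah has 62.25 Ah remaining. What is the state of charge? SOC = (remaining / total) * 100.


SOC = (remaining / total) * 100 = (62.25 / 77.5) * 100 = 80.32%

80.32%


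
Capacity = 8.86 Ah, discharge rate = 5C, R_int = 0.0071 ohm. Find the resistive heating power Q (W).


Step 1: I = C_rate * capacity = 5 * 8.86 = 44.3 A
Step 2: Q = I^2 * R = 44.3^2 * 0.0071 = 1962.5 * 0.0071 = 13.93 W

13.93 W


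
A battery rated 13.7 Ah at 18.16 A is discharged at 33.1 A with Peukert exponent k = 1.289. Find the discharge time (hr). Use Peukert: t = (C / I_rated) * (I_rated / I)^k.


Step 1: t_rated = C / I_rated = 13.7 / 18.16 = 0.75441 hr
Step 2: ratio = 18.16 / 33.1 = 0.54864
Step 3: ratio^k = 0.54864^1.289 = 0.46126
Step 4: t = t_rated * ratio^k = 0.75441 * 0.46126 = 0.3480 hr

0.3480 hr


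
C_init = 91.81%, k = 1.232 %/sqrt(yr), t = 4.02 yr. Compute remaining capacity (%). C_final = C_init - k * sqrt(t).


sqrt(t) = sqrt(4.02) = 2.005
C_final = 91.81 - 1.232 * 2.005 = 89.34%

89.34%


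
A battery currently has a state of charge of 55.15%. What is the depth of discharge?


DOD = 100 - SOC = 100 - 55.15 = 44.85%

44.85%


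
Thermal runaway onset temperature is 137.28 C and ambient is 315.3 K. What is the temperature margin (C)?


Convert: T_ambient = 315.3 K = 42.15 C
margin = 137.28 - 42.15 = 95.13 C

95.13 C


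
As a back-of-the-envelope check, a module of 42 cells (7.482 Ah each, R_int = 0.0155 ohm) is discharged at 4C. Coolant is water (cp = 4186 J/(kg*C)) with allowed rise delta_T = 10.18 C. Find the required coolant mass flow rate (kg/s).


Step 1: I = 4 * 7.482 = 29.928 A
Step 2: Q_cell = I^2 * R = 29.928^2 * 0.0155 = 13.883 W
Step 3: Q_total = 42 * 13.883 = 583.09 W
Step 4: m_dot = Q_total / (cp * dT) = 583.09 / (4186 * 10.18) = 0.01368 kg/s

0.01368 kg/s


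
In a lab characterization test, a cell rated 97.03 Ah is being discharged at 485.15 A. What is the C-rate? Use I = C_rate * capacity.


Rearranging: C_rate = 485.15 / 97.03 = 5C

5C


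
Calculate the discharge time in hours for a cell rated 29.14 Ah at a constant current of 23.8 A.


Runtime = 29.14 Ah / 23.8 A = 1.224 hr

1.224 hr


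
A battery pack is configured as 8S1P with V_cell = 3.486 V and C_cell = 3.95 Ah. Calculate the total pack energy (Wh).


E = Ns * Vcell * Np * Ccell = 8 * 3.486 * 1 * 3.95 = 110.2 Wh

110.2 Wh


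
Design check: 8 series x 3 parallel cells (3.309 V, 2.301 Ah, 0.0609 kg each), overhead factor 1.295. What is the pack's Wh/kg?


Step 1: V_pack = 8 * 3.309 = 26.472 V
Step 2: C_pack = 3 * 2.301 = 6.903 Ah
Step 3: E_pack = V_pack * C_pack = 26.472 * 6.903 = 182.74 Wh
Step 4: m_pack = 8 * 3 * 0.0609 * 1.295 = 1.8928 kg
Step 5: ED = E_pack / m_pack = 182.74 / 1.8928 = 96.54 Wh/kg

96.54 Wh/kg


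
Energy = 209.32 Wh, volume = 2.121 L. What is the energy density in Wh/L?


Volumetric ED = 209.32 Wh / 2.121 L = 98.69 Wh/L

98.69 Wh/L


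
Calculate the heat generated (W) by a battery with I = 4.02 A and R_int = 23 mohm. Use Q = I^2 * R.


Convert: R = 23 mohm = 0.023 ohm
I^2 = 16.16
Q = 16.16 * 0.023 = 0.3717 W

0.3717 W


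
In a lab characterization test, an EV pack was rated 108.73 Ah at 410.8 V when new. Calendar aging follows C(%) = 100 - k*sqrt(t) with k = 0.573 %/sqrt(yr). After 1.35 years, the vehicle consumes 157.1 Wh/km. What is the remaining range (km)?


Step 1: capacity retention = 100 - 0.573 * sqrt(1.35) = 100 - 0.573 * 1.1619 = 99.334%
Step 2: C_now = 108.73 * 99.334/100 = 108.01 Ah
Step 3: E_pack = V * C_now = 410.8 * 108.01 = 44371 Wh
Step 4: range = E_pack / consumption = 44371 / 157.1 = 282.4 km

282.4 km


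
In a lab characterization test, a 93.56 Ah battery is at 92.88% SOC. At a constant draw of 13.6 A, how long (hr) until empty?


Step 1: remaining = SOC/100 * C_total = 92.88/100 * 93.56 = 86.899 Ah
Step 2: t = remaining / I = 86.899 / 13.6 = 6.390 hr

6.390 hr


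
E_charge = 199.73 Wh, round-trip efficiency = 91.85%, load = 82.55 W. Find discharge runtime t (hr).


Step 1: E_discharge = eta/100 * E_charge = 91.85/100 * 199.73 = 183.45 Wh
Step 2: t = E_discharge / P = 183.45 / 82.55 = 2.222 hr

2.222 hr


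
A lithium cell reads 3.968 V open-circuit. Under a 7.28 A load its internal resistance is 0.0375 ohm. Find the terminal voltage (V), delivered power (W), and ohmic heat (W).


Step 1: V_terminal = OCV - I*R = 3.968 - 7.28 * 0.0375 = 3.695 V
Step 2: P_out = V_terminal * I = 3.695 * 7.28 = 26.90 W
Step 3: Q = I^2 * R = 7.28^2 * 0.0375 = 1.987 W

V=3.695 V, P=26.90 W, Q=1.987 W


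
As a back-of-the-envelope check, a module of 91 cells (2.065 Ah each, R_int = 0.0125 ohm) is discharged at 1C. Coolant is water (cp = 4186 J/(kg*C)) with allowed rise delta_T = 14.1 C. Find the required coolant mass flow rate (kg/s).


Step 1: I = 1 * 2.065 = 2.065 A
Step 2: Q_cell = I^2 * R = 2.065^2 * 0.0125 = 0.053303 W
Step 3: Q_total = 91 * 0.053303 = 4.8506 W
Step 4: m_dot = Q_total / (cp * dT) = 4.8506 / (4186 * 14.1) = 8.218e-05 kg/s

8.218e-05 kg/s


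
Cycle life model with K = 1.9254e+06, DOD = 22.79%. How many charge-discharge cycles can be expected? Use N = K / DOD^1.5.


Step 1: DOD^1.5 = 22.79^1.5 = 108.8
Step 2: N = 1.9254e+06 / 108.8 = 17700 cycles

17700 cycles


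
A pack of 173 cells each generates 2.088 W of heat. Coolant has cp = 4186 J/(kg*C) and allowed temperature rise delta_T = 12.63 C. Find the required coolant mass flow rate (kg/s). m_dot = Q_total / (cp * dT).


Q_total = 173 * 2.088 = 361.22 W
m_dot = Q_total / (cp * dT) = 361.22 / (4186 * 12.63) = 0.006832 kg/s

0.006832 kg/s


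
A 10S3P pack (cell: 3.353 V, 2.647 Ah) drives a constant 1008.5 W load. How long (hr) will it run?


Step 1: E_pack = Ns * V_cell * Np * C_cell = 10 * 3.353 * 3 * 2.647 = 266.26 Wh
Step 2: t = E_pack / P = 266.26 / 1008.5 = 0.2640 hr

0.2640 hr


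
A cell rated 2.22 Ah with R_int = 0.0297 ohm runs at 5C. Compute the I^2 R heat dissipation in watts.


Step 1: I = C_rate * capacity = 5 * 2.22 = 11.1 A
Step 2: Q = I^2 * R = 11.1^2 * 0.0297 = 123.21 * 0.0297 = 3.659 W

3.659 W


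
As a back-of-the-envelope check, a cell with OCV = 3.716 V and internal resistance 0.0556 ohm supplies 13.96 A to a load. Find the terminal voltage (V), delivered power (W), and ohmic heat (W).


Step 1: V_terminal = OCV - I*R = 3.716 - 13.96 * 0.0556 = 2.9398 V
Step 2: P_out = V_terminal * I = 2.9398 * 13.96 = 41.04 W
Step 3: Q = I^2 * R = 13.96^2 * 0.0556 = 10.84 W

V=2.9398 V, P=41.04 W, Q=10.84 W


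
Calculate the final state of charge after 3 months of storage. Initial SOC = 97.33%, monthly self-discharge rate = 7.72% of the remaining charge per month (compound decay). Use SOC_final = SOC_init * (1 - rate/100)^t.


decay = (1 - 7.72/100)^3 = 0.78582
SOC_final = 97.33 * 0.78582 = 76.48%

76.48%


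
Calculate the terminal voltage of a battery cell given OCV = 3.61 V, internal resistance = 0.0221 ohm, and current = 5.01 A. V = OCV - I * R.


V = OCV - I*R = 3.61 - 5.01 * 0.0221 = 3.499 V

3.499 V


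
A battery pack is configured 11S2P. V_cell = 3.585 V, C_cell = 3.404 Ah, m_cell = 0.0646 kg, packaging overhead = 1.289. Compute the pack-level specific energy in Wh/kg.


Step 1: V_pack = 11 * 3.585 = 39.435 V
Step 2: C_pack = 2 * 3.404 = 6.808 Ah
Step 3: E_pack = V_pack * C_pack = 39.435 * 6.808 = 268.47 Wh
Step 4: m_pack = 11 * 2 * 0.0646 * 1.289 = 1.8319 kg
Step 5: ED = E_pack / m_pack = 268.47 / 1.8319 = 146.6 Wh/kg

146.6 Wh/kg


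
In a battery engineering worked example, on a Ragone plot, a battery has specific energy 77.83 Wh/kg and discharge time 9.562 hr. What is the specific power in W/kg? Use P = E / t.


P_specific = E / t = 77.83 / 9.562 = 8.140 W/kg

8.140 W/kg


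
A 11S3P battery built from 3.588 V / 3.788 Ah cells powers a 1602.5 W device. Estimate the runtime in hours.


Step 1: E_pack = Ns * V_cell * Np * C_cell = 11 * 3.588 * 3 * 3.788 = 448.51 Wh
Step 2: t = E_pack / P = 448.51 / 1602.5 = 0.2799 hr

0.2799 hr


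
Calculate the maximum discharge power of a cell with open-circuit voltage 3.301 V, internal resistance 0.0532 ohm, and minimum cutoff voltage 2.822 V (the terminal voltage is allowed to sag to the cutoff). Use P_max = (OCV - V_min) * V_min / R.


P_max = (OCV - V_min) * V_min / R = (3.301 - 2.822) * 2.822 / 0.0532 = 0.479 * 2.822 / 0.0532 = 25.41 W

25.41 W


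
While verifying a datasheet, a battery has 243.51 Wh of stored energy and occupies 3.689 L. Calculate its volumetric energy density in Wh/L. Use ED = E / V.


ED = E / V = 243.51 / 3.689 = 66.01 Wh/L

66.01 Wh/L


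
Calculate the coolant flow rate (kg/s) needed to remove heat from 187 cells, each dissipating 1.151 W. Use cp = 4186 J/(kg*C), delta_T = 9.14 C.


Q_total = 187 * 1.151 = 215.24 W
m_dot = Q_total / (cp * dT) = 215.24 / (4186 * 9.14) = 0.005626 kg/s

0.005626 kg/s


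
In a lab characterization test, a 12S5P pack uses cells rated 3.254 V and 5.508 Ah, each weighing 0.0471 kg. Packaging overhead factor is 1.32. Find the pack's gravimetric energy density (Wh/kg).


Step 1: V_pack = 12 * 3.254 = 39.048 V
Step 2: C_pack = 5 * 5.508 = 27.54 Ah
Step 3: E_pack = V_pack * C_pack = 39.048 * 27.54 = 1075.4 Wh
Step 4: m_pack = 12 * 5 * 0.0471 * 1.32 = 3.7303 kg
Step 5: ED = E_pack / m_pack = 1075.4 / 3.7303 = 288.3 Wh/kg

288.3 Wh/kg


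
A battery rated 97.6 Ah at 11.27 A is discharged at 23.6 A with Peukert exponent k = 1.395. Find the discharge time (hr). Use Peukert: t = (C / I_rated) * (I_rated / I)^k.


Step 1: t_rated = C / I_rated = 97.6 / 11.27 = 8.6602 hr
Step 2: ratio = 11.27 / 23.6 = 0.47754
Step 3: ratio^k = 0.47754^1.395 = 0.35663
Step 4: t = t_rated * ratio^k = 8.6602 * 0.35663 = 3.088 hr

3.088 hr


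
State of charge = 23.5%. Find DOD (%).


Complement of SOC: DOD = 100% - 23.5% = 76.5%

76.5%


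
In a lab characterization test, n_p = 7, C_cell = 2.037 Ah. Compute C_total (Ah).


C_total = 7 * 2.037 = 14.259 Ah

14.259 Ah


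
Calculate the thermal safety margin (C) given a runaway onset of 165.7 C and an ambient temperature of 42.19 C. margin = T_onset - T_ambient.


Safety margin = 165.7 C - 42.19 C = 123.51 C

123.51 C


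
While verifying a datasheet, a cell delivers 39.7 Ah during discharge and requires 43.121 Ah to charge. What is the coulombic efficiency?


eta_c = Q_dis / Q_chg * 100 = 39.7 / 43.121 * 100 = 92.07%

92.07%


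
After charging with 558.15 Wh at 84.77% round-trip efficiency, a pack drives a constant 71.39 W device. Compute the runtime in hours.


Step 1: E_discharge = eta/100 * E_charge = 84.77/100 * 558.15 = 473.14 Wh
Step 2: t = E_discharge / P = 473.14 / 71.39 = 6.628 hr

6.628 hr


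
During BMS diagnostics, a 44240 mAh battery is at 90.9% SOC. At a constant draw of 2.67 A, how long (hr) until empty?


Convert: C_total = 44240 mAh = 44.24 Ah
Step 1: remaining = SOC/100 * C_total = 90.9/100 * 44.24 = 40.214 Ah
Step 2: t = remaining / I = 40.214 / 2.67 = 15.06 hr

15.06 hr


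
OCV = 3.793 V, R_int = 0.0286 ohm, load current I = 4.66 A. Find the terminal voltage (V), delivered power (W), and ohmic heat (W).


Step 1: V_terminal = OCV - I*R = 3.793 - 4.66 * 0.0286 = 3.6597 V
Step 2: P_out = V_terminal * I = 3.6597 * 4.66 = 17.05 W
Step 3: Q = I^2 * R = 4.66^2 * 0.0286 = 0.6211 W

V=3.6597 V, P=17.05 W, Q=0.6211 W


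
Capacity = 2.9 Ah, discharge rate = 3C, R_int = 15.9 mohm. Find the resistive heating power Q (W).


Convert: R = 15.9 mohm = 0.0159 ohm
Step 1: I = C_rate * capacity = 3 * 2.9 = 8.7 A
Step 2: Q = I^2 * R = 8.7^2 * 0.0159 = 75.69 * 0.0159 = 1.203 W

1.203 W


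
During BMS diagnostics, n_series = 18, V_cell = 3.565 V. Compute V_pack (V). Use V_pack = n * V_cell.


With 18 cells in series at 3.565 V each, V_pack = 64.17 V

64.17 V


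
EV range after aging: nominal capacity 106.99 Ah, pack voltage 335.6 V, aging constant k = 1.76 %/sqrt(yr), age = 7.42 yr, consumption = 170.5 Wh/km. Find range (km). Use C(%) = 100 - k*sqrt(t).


Step 1: capacity retention = 100 - 1.76 * sqrt(7.42) = 100 - 1.76 * 2.724 = 95.206%
Step 2: C_now = 106.99 * 95.206/100 = 101.86 Ah
Step 3: E_pack = V * C_now = 335.6 * 101.86 = 34184 Wh
Step 4: range = E_pack / consumption = 34184 / 170.5 = 200.5 km

200.5 km


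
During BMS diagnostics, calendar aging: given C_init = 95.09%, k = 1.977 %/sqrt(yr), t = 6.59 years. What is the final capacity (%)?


Step 1: sqrt(6.59 yr) = 2.5671
Step 2: drop = 1.977 * 2.5671 = 5.0752
Step 3: C_final = 95.09 - 5.0752 = 90.01%

90.01%


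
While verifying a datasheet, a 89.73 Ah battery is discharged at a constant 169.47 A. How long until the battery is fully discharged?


t = capacity / current = 89.73 / 169.47 = 0.5295 hr

0.5295 hr


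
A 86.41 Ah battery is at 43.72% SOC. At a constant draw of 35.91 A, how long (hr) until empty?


Step 1: remaining = SOC/100 * C_total = 43.72/100 * 86.41 = 37.778 Ah
Step 2: t = remaining / I = 37.778 / 35.91 = 1.052 hr

1.052 hr


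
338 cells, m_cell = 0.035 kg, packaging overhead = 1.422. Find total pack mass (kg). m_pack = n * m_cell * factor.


m_pack = n * m_cell * overhead = 338 * 0.035 * 1.422 = 16.82 kg

16.82 kg


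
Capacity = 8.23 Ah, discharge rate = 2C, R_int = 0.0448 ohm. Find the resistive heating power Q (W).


Step 1: I = C_rate * capacity = 2 * 8.23 = 16.46 A
Step 2: Q = I^2 * R = 16.46^2 * 0.0448 = 270.93 * 0.0448 = 12.14 W

12.14 W


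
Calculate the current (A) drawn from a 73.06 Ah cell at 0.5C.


I = C_rate * capacity = 0.5 * 73.06 = 36.53 A

36.53 A


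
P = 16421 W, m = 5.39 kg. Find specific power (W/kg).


SP = P / m = 16421 / 5.39 = 3047 W/kg

3047 W/kg


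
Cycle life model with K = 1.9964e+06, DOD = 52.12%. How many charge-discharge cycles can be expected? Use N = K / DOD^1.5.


DOD^1.5 = 376.28
N = K / DOD^1.5 = 1.9964e+06 / 376.28 = 5306

5306 cycles


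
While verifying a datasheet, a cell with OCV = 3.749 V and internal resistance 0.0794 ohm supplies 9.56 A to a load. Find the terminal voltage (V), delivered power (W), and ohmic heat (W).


Step 1: V_terminal = OCV - I*R = 3.749 - 9.56 * 0.0794 = 2.9899 V
Step 2: P_out = V_terminal * I = 2.9899 * 9.56 = 28.58 W
Step 3: Q = I^2 * R = 9.56^2 * 0.0794 = 7.257 W

V=2.9899 V, P=28.58 W, Q=7.257 W


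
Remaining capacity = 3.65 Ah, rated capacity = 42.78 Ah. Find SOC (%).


SOC = (remaining / total) * 100 = (3.65 / 42.78) * 100 = 8.532%

8.532%


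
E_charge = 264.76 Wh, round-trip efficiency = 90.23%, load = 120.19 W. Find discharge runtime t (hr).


Step 1: E_discharge = eta/100 * E_charge = 90.23/100 * 264.76 = 238.89 Wh
Step 2: t = E_discharge / P = 238.89 / 120.19 = 1.988 hr

1.988 hr


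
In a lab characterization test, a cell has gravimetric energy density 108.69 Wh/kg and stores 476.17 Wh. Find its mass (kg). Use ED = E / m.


m = E / ED = 476.17 / 108.69 = 4.381 kg

4.381 kg


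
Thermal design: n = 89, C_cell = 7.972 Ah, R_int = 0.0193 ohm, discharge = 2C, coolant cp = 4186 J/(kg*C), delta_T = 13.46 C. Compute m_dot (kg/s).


Step 1: I = 2 * 7.972 = 15.944 A
Step 2: Q_cell = I^2 * R = 15.944^2 * 0.0193 = 4.9063 W
Step 3: Q_total = 89 * 4.9063 = 436.66 W
Step 4: m_dot = Q_total / (cp * dT) = 436.66 / (4186 * 13.46) = 0.007750 kg/s

0.007750 kg/s


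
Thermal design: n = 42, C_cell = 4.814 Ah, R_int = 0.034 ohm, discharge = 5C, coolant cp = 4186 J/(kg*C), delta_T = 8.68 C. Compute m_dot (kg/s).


Step 1: I = 5 * 4.814 = 24.07 A
Step 2: Q_cell = I^2 * R = 24.07^2 * 0.034 = 19.698 W
Step 3: Q_total = 42 * 19.698 = 827.32 W
Step 4: m_dot = Q_total / (cp * dT) = 827.32 / (4186 * 8.68) = 0.02277 kg/s

0.02277 kg/s


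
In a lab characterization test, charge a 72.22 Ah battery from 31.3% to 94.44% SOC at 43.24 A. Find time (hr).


delta_Ah = 72.22 * (94.44 - 31.3) / 100 = 45.6 Ah
t = delta_Ah / I = 45.6 / 43.24 = 1.055 hr

1.055 hr


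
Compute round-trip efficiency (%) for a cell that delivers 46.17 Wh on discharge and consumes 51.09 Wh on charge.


Round-trip efficiency = 46.17/51.09 * 100% = 90.37%

90.37%


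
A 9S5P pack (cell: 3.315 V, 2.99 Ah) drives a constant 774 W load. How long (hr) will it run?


Step 1: E_pack = Ns * V_cell * Np * C_cell = 9 * 3.315 * 5 * 2.99 = 446.03 Wh
Step 2: t = E_pack / P = 446.03 / 774 = 0.5763 hr

0.5763 hr


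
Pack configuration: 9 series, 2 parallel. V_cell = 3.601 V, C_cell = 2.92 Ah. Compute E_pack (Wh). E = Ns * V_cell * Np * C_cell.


E = Ns * Vcell * Np * Ccell = 9 * 3.601 * 2 * 2.92 = 189.3 Wh

189.3 Wh


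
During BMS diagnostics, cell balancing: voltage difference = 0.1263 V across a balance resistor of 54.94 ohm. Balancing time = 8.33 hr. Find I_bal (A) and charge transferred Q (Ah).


First, Ohm's law: I_bal = 0.1263 V / 54.94 ohm = 0.0022989 A
Then Q = I * t = 0.0022989 A * 8.33 hr = 0.01915 Ah

I=0.0022989 A, Q=0.01915 Ah


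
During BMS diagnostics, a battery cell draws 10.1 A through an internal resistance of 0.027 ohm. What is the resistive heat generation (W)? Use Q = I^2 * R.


I^2 = 102.01
Q = 102.01 * 0.027 = 2.754 W

2.754 W


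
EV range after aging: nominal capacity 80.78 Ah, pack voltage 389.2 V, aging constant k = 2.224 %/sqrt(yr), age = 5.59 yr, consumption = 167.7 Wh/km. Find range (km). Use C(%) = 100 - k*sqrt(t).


Step 1: capacity retention = 100 - 2.224 * sqrt(5.59) = 100 - 2.224 * 2.3643 = 94.742%
Step 2: C_now = 80.78 * 94.742/100 = 76.533 Ah
Step 3: E_pack = V * C_now = 389.2 * 76.533 = 29787 Wh
Step 4: range = E_pack / consumption = 29787 / 167.7 = 177.6 km

177.6 km


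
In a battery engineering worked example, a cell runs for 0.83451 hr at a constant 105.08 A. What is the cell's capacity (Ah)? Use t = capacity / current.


C = I * t = 105.08 * 0.83451 = 87.69 Ah

87.69 Ah


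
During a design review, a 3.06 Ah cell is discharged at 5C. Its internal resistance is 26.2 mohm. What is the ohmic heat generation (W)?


Convert: R = 26.2 mohm = 0.0262 ohm
Step 1: I = C_rate * capacity = 5 * 3.06 = 15.3 A
Step 2: Q = I^2 * R = 15.3^2 * 0.0262 = 234.09 * 0.0262 = 6.133 W

6.133 W


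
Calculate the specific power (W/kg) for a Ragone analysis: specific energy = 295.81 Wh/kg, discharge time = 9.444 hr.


P_specific = E / t = 295.81 / 9.444 = 31.32 W/kg

31.32 W/kg


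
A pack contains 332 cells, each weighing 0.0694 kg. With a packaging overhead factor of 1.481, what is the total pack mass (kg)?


m_pack = n * m_cell * overhead = 332 * 0.0694 * 1.481 = 34.12 kg

34.12 kg


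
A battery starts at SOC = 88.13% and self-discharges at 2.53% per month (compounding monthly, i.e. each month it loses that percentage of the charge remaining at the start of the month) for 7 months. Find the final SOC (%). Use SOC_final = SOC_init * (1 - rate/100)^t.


decay = (1 - 2.53/100)^7 = 0.83579
SOC_final = 88.13 * 0.83579 = 73.66%

73.66%


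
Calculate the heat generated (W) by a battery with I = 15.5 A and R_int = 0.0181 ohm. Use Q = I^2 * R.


I^2 = 240.25
Q = 240.25 * 0.0181 = 4.349 W

4.349 W


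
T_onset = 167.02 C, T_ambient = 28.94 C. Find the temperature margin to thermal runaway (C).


margin = T_onset - T_ambient = 167.02 - 28.94 = 138.08 C

138.08 C


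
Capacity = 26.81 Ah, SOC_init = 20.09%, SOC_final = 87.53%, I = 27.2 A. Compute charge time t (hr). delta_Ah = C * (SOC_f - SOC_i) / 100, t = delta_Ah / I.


Step 1: dSOC = 87.53% - 20.09% = 67.44%
Step 2: delta_Ah = 26.81 * 67.44 / 100 = 18.081 Ah
Step 3: t = 18.081 / 27.2 = 0.6647 hr

0.6647 hr


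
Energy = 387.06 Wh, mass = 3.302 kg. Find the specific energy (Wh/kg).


Specific energy = 387.06 Wh / 3.302 kg = 117.2 Wh/kg

117.2 Wh/kg


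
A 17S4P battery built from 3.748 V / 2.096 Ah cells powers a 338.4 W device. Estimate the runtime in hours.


Step 1: E_pack = Ns * V_cell * Np * C_cell = 17 * 3.748 * 4 * 2.096 = 534.19 Wh
Step 2: t = E_pack / P = 534.19 / 338.4 = 1.579 hr

1.579 hr


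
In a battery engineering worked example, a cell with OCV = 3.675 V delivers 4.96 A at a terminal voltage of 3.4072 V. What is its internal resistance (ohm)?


R = (OCV - V) / I = (3.675 - 3.4072) / 4.96 = 0.05399 ohm

0.05399 ohm


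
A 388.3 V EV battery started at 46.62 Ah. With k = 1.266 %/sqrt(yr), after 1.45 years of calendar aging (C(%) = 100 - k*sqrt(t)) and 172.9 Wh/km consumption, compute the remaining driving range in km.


Step 1: capacity retention = 100 - 1.266 * sqrt(1.45) = 100 - 1.266 * 1.2042 = 98.475%
Step 2: C_now = 46.62 * 98.475/100 = 45.909 Ah
Step 3: E_pack = V * C_now = 388.3 * 45.909 = 17826 Wh
Step 4: range = E_pack / consumption = 17826 / 172.9 = 103.1 km

103.1 km


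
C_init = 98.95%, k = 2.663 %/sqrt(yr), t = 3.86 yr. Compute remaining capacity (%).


sqrt(t) = sqrt(3.86) = 1.9647
C_final = 98.95 - 2.663 * 1.9647 = 93.72%

93.72%


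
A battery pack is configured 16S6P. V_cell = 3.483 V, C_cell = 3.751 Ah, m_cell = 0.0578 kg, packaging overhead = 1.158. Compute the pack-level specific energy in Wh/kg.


Step 1: V_pack = 16 * 3.483 = 55.728 V
Step 2: C_pack = 6 * 3.751 = 22.506 Ah
Step 3: E_pack = V_pack * C_pack = 55.728 * 22.506 = 1254.2 Wh
Step 4: m_pack = 16 * 6 * 0.0578 * 1.158 = 6.4255 kg
Step 5: ED = E_pack / m_pack = 1254.2 / 6.4255 = 195.2 Wh/kg

195.2 Wh/kg


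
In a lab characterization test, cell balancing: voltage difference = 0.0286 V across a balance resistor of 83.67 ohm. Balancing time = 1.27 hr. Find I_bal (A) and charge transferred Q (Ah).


I_bal = dV / R = 0.0286 / 83.67 = 3.4182e-04 A
Q = I_bal * t = 3.4182e-04 * 1.27 = 4.341e-04 Ah

I=3.4182e-04 A, Q=4.341e-04 Ah


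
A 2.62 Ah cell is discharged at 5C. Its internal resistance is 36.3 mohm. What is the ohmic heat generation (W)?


Convert: R = 36.3 mohm = 0.0363 ohm
Step 1: I = C_rate * capacity = 5 * 2.62 = 13.1 A
Step 2: Q = I^2 * R = 13.1^2 * 0.0363 = 171.61 * 0.0363 = 6.229 W

6.229 W


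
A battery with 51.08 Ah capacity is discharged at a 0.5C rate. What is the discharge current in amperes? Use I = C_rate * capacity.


At 0.5C: I = 0.5 * 51.08 Ah = 25.54 A

25.54 A


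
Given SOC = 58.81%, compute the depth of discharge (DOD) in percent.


DOD = 100 - SOC = 100 - 58.81 = 41.19%

41.19%


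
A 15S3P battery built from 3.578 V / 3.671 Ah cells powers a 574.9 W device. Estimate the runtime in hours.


Step 1: E_pack = Ns * V_cell * Np * C_cell = 15 * 3.578 * 3 * 3.671 = 591.07 Wh
Step 2: t = E_pack / P = 591.07 / 574.9 = 1.028 hr

1.028 hr


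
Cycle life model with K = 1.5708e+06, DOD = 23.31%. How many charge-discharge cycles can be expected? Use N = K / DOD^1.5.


Step 1: DOD^1.5 = 23.31^1.5 = 112.54
Step 2: N = 1.5708e+06 / 112.54 = 13960 cycles

13960 cycles


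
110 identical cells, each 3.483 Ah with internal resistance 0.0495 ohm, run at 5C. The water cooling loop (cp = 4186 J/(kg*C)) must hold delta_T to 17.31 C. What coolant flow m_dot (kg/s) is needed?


Step 1: I = 5 * 3.483 = 17.415 A
Step 2: Q_cell = I^2 * R = 17.415^2 * 0.0495 = 15.012 W
Step 3: Q_total = 110 * 15.012 = 1651.3 W
Step 4: m_dot = Q_total / (cp * dT) = 1651.3 / (4186 * 17.31) = 0.02279 kg/s

0.02279 kg/s


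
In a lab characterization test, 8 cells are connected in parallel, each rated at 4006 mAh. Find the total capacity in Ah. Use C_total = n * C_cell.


Convert: C_cell = 4006 mAh = 4.006 Ah
C_total = 8 * 4.006 = 32.048 Ah

32.048 Ah


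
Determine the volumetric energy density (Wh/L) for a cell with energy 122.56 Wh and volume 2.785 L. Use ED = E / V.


Volumetric ED = 122.56 Wh / 2.785 L = 44.01 Wh/L

44.01 Wh/L


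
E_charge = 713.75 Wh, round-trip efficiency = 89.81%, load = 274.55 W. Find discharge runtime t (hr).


Step 1: E_discharge = eta/100 * E_charge = 89.81/100 * 713.75 = 641.02 Wh
Step 2: t = E_discharge / P = 641.02 / 274.55 = 2.335 hr

2.335 hr


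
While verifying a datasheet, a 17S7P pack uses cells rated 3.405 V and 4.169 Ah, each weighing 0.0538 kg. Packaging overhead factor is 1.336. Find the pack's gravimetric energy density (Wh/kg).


Step 1: V_pack = 17 * 3.405 = 57.885 V
Step 2: C_pack = 7 * 4.169 = 29.183 Ah
Step 3: E_pack = V_pack * C_pack = 57.885 * 29.183 = 1689.3 Wh
Step 4: m_pack = 17 * 7 * 0.0538 * 1.336 = 8.5533 kg
Step 5: ED = E_pack / m_pack = 1689.3 / 8.5533 = 197.5 Wh/kg

197.5 Wh/kg


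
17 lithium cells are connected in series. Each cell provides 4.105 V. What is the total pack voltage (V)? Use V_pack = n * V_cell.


Series voltages add: 17 * 4.105 V = 69.785 V

69.785 V


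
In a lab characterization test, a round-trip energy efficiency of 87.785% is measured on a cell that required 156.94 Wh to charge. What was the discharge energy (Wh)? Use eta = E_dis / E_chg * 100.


E_dis = eta/100 * E_chg = 87.785/100 * 156.94 = 137.8 Wh

137.8 Wh


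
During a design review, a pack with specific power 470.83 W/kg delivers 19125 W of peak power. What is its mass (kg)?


m = P / SP = 19125 / 470.83 = 40.62 kg

40.62 kg


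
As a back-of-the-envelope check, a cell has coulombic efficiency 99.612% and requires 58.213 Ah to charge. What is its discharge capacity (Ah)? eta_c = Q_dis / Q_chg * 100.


Q_dis = eta/100 * Q_chg = 99.612/100 * 58.213 = 57.99 Ah

57.99 Ah


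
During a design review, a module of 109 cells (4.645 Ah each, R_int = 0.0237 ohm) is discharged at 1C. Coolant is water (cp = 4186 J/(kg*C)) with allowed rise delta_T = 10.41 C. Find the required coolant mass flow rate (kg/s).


Step 1: I = 1 * 4.645 = 4.645 A
Step 2: Q_cell = I^2 * R = 4.645^2 * 0.0237 = 0.51135 W
Step 3: Q_total = 109 * 0.51135 = 55.737 W
Step 4: m_dot = Q_total / (cp * dT) = 55.737 / (4186 * 10.41) = 0.001279 kg/s

0.001279 kg/s


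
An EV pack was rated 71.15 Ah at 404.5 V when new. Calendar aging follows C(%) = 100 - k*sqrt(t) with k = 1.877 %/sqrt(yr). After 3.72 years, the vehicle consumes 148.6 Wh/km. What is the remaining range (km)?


Step 1: capacity retention = 100 - 1.877 * sqrt(3.72) = 100 - 1.877 * 1.9287 = 96.38%
Step 2: C_now = 71.15 * 96.38/100 = 68.574 Ah
Step 3: E_pack = V * C_now = 404.5 * 68.574 = 27738 Wh
Step 4: range = E_pack / consumption = 27738 / 148.6 = 186.7 km

186.7 km


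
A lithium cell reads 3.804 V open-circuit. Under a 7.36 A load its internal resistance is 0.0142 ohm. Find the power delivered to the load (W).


Step 1: V_terminal = OCV - I*R = 3.804 - 7.36 * 0.0142 = 3.6995 V
Step 2: P_out = V_terminal * I = 3.6995 * 7.36 = 27.23 W

27.23 W


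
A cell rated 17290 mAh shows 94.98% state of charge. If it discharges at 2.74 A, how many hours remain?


Convert: C_total = 17290 mAh = 17.29 Ah
Step 1: remaining = SOC/100 * C_total = 94.98/100 * 17.29 = 16.422 Ah
Step 2: t = remaining / I = 16.422 / 2.74 = 5.993 hr

5.993 hr


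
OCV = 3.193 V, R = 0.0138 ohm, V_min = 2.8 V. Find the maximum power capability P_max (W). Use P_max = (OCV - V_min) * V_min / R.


P_max = (OCV - V_min) * V_min / R = (3.193 - 2.8) * 2.8 / 0.0138 = 0.393 * 2.8 / 0.0138 = 79.74 W

79.74 W


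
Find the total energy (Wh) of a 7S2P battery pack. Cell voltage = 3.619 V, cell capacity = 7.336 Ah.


V_pack = 7 * 3.619 = 25.333 V
C_pack = 2 * 7.336 = 14.672 Ah
E = V_pack * C_pack = 25.333 * 14.672 = 371.7 Wh

371.7 Wh


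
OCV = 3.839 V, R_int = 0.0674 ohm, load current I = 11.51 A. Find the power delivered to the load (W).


Step 1: V_terminal = OCV - I*R = 3.839 - 11.51 * 0.0674 = 3.0632 V
Step 2: P_out = V_terminal * I = 3.0632 * 11.51 = 35.26 W

35.26 W


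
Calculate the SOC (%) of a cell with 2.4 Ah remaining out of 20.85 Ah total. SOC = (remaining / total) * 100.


SOC% = 2.4 / 20.85 * 100 = 11.51%

11.51%


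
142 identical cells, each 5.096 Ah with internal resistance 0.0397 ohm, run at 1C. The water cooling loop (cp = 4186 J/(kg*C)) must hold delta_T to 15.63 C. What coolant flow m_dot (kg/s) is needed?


Step 1: I = 1 * 5.096 = 5.096 A
Step 2: Q_cell = I^2 * R = 5.096^2 * 0.0397 = 1.031 W
Step 3: Q_total = 142 * 1.031 = 146.4 W
Step 4: m_dot = Q_total / (cp * dT) = 146.4 / (4186 * 15.63) = 0.002238 kg/s

0.002238 kg/s


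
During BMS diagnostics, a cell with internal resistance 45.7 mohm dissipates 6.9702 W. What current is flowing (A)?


Convert: R = 45.7 mohm = 0.0457 ohm
I = sqrt(Q / R) = sqrt(6.9702 / 0.0457) = sqrt(152.52) = 12.35 A

12.35 A


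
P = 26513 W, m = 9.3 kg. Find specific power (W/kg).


Specific power = 26513 W / 9.3 kg = 2851 W/kg

2851 W/kg


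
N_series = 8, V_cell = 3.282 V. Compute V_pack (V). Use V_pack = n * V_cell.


Series voltages add: 8 * 3.282 V = 26.256 V

26.256 V


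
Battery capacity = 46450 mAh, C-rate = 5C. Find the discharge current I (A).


Convert: capacity = 46450 mAh = 46.45 Ah
I = C_rate * capacity = 5 * 46.45 = 232.25 A

232.25 A


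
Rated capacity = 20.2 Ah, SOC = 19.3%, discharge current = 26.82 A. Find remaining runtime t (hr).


Step 1: remaining = SOC/100 * C_total = 19.3/100 * 20.2 = 3.8986 Ah
Step 2: t = remaining / I = 3.8986 / 26.82 = 0.1454 hr

0.1454 hr


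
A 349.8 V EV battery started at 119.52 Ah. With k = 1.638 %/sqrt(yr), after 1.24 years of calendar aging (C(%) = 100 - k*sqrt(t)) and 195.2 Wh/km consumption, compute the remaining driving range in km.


Step 1: capacity retention = 100 - 1.638 * sqrt(1.24) = 100 - 1.638 * 1.1136 = 98.176%
Step 2: C_now = 119.52 * 98.176/100 = 117.34 Ah
Step 3: E_pack = V * C_now = 349.8 * 117.34 = 41046 Wh
Step 4: range = E_pack / consumption = 41046 / 195.2 = 210.3 km

210.3 km


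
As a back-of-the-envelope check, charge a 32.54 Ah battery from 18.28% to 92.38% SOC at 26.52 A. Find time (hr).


Step 1: dSOC = 92.38% - 18.28% = 74.1%
Step 2: delta_Ah = 32.54 * 74.1 / 100 = 24.112 Ah
Step 3: t = 24.112 / 26.52 = 0.9092 hr

0.9092 hr


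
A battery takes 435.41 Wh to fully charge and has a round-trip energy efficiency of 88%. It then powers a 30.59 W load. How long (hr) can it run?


Step 1: E_discharge = eta/100 * E_charge = 88/100 * 435.41 = 383.16 Wh
Step 2: t = E_discharge / P = 383.16 / 30.59 = 12.53 hr

12.53 hr


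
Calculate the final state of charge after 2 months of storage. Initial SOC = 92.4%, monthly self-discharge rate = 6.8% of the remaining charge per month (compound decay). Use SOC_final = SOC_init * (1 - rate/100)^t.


decay = (1 - 6.8/100)^2 = 0.86862
SOC_final = 92.4 * 0.86862 = 80.26%

80.26%
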